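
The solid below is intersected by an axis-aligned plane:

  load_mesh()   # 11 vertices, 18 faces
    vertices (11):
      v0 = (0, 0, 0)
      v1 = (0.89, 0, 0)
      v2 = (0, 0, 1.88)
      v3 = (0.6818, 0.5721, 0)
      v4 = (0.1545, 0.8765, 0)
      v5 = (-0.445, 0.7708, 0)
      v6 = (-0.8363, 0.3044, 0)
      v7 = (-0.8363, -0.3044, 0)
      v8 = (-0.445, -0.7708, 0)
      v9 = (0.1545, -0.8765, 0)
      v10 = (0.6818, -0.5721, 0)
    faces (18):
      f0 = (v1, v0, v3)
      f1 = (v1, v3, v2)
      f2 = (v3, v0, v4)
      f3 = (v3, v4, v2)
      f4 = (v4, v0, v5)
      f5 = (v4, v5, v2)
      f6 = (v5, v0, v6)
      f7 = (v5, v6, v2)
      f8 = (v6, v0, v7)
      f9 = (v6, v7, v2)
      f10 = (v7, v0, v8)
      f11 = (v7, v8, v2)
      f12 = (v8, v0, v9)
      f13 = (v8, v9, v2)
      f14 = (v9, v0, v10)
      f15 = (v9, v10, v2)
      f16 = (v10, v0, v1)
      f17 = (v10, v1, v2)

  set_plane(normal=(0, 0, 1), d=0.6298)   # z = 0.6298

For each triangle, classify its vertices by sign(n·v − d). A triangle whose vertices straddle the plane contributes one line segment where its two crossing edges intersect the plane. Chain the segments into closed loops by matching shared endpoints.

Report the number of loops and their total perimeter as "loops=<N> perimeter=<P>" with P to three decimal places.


loops=1 perimeter=3.644

Straddling triangles (9 of 18):
  (v1,v3,v2) [--+] → (0.453397, 0.380447, 0.6298)–(0.59185, 0, 0.6298)  len=0.4049
  (v3,v4,v2) [--+] → (0.102742, 0.582872, 0.6298)–(0.453397, 0.380447, 0.6298)  len=0.4049
  (v4,v5,v2) [--+] → (-0.295925, 0.512582, 0.6298)–(0.102743, 0.582873, 0.6298)  len=0.4048
  (v5,v6,v2) [--+] → (-0.55614, 0.202426, 0.6298)–(-0.295925, 0.512582, 0.6298)  len=0.4049
  (v6,v7,v2) [--+] → (-0.55614, -0.202426, 0.6298)–(-0.55614, 0.202426, 0.6298)  len=0.4049
  (v7,v8,v2) [--+] → (-0.295925, -0.512582, 0.6298)–(-0.55614, -0.202426, 0.6298)  len=0.4049
  (v8,v9,v2) [--+] → (0.102742, -0.582872, 0.6298)–(-0.295925, -0.512582, 0.6298)  len=0.4048
  (v9,v10,v2) [--+] → (0.453397, -0.380447, 0.6298)–(0.102743, -0.582873, 0.6298)  len=0.4049
  (v10,v1,v2) [--+] → (0.59185, 0, 0.6298)–(0.453397, -0.380447, 0.6298)  len=0.4049

Chained into 1 loop(s):
  loop 1: 9 segments, perimeter = 3.6437
Total perimeter = 3.644


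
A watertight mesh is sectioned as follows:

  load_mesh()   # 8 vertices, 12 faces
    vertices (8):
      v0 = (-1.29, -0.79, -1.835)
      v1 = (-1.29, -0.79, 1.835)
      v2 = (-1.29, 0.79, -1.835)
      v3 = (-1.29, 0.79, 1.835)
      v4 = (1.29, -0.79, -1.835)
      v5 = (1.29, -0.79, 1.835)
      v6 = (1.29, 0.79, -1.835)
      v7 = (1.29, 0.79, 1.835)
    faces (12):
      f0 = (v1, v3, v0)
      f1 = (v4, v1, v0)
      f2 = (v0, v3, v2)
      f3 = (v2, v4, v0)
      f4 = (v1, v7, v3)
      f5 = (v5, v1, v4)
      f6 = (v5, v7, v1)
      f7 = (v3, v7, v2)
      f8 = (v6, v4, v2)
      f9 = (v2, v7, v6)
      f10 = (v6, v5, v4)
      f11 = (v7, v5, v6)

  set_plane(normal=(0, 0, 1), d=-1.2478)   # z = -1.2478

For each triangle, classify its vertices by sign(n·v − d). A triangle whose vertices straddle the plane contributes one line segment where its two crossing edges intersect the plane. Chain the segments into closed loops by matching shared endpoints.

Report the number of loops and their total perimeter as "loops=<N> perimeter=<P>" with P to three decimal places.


Straddling triangles (8 of 12):
  (v1,v3,v0) [++-] → (-1.29, -0.5372, -1.2478)–(-1.29, -0.79, -1.2478)  len=0.2528
  (v4,v1,v0) [-+-] → (0.8772, -0.79, -1.2478)–(-1.29, -0.79, -1.2478)  len=2.1672
  (v0,v3,v2) [-+-] → (-1.29, -0.5372, -1.2478)–(-1.29, 0.79, -1.2478)  len=1.3272
  (v5,v1,v4) [++-] → (0.8772, -0.79, -1.2478)–(1.29, -0.79, -1.2478)  len=0.4128
  (v3,v7,v2) [++-] → (-0.8772, 0.79, -1.2478)–(-1.29, 0.79, -1.2478)  len=0.4128
  (v2,v7,v6) [-+-] → (-0.8772, 0.79, -1.2478)–(1.29, 0.79, -1.2478)  len=2.1672
  (v6,v5,v4) [-+-] → (1.29, 0.5372, -1.2478)–(1.29, -0.79, -1.2478)  len=1.3272
  (v7,v5,v6) [++-] → (1.29, 0.5372, -1.2478)–(1.29, 0.79, -1.2478)  len=0.2528

Chained into 1 loop(s):
  loop 1: 8 segments, perimeter = 8.3200
Total perimeter = 8.320

loops=1 perimeter=8.320


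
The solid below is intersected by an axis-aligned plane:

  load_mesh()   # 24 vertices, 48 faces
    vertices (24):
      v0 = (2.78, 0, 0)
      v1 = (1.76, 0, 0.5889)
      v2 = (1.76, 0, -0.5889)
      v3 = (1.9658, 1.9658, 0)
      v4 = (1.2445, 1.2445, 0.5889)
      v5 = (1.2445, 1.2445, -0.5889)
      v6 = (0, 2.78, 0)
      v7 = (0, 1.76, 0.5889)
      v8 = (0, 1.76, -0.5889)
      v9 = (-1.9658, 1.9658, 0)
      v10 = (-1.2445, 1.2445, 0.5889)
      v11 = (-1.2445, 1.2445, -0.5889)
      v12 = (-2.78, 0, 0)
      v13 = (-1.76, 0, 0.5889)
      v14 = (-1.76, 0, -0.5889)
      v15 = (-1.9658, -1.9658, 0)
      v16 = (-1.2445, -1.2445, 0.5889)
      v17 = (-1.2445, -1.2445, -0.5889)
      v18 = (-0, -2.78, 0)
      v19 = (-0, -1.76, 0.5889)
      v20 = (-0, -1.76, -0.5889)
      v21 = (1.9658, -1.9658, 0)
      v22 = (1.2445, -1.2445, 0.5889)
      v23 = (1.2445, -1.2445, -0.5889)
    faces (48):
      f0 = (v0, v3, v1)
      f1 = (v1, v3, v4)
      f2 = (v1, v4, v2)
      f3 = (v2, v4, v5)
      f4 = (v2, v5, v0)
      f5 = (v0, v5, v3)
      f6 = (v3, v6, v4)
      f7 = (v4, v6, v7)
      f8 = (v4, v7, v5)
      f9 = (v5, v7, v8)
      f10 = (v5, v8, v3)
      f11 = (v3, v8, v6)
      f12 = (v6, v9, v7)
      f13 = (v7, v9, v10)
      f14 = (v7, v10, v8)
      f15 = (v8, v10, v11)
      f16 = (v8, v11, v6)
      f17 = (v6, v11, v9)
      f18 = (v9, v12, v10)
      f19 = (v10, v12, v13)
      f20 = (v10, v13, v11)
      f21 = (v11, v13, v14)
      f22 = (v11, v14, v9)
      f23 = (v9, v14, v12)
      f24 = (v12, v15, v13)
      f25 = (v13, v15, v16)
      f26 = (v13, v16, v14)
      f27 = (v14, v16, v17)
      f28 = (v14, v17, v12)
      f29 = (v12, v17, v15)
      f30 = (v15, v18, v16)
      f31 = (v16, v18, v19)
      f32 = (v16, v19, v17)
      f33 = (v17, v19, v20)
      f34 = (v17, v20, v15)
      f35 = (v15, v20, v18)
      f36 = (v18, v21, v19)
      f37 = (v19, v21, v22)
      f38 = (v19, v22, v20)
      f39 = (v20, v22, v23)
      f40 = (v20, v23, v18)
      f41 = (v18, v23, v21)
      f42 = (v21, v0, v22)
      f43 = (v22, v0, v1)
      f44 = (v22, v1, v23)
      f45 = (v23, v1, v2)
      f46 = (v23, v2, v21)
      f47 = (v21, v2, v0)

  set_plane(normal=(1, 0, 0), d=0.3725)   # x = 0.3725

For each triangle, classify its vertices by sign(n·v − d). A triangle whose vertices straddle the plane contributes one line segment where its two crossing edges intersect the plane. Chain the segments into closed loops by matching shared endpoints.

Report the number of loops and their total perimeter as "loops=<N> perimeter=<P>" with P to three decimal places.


Straddling triangles (12 of 48):
  (v3,v6,v4) [+-+] → (0.3725, 2.62572, 0)–(0.3725, 2.3204, 0.176268)  len=0.3525
  (v4,v6,v7) [+--] → (0.3725, 2.3204, 0.176268)–(0.3725, 1.6057, 0.5889)  len=0.8253
  (v4,v7,v5) [+-+] → (0.3725, 1.6057, 0.5889)–(0.3725, 1.6057, 0.236364)  len=0.3525
  (v5,v7,v8) [+--] → (0.3725, 1.6057, 0.236364)–(0.3725, 1.6057, -0.5889)  len=0.8253
  (v5,v8,v3) [+-+] → (0.3725, 1.6057, -0.5889)–(0.3725, 1.799, -0.477309)  len=0.2232
  (v3,v8,v6) [+--] → (0.3725, 1.799, -0.477309)–(0.3725, 2.62572, 0)  len=0.9546
  (v18,v21,v19) [-+-] → (0.3725, -2.62572, 0)–(0.3725, -1.799, 0.477309)  len=0.9546
  (v19,v21,v22) [-++] → (0.3725, -1.799, 0.477309)–(0.3725, -1.6057, 0.5889)  len=0.2232
  (v19,v22,v20) [-+-] → (0.3725, -1.6057, 0.5889)–(0.3725, -1.6057, -0.236364)  len=0.8253
  (v20,v22,v23) [-++] → (0.3725, -1.6057, -0.236364)–(0.3725, -1.6057, -0.5889)  len=0.3525
  (v20,v23,v18) [-+-] → (0.3725, -1.6057, -0.5889)–(0.3725, -2.3204, -0.176268)  len=0.8253
  (v18,v23,v21) [-++] → (0.3725, -2.3204, -0.176268)–(0.3725, -2.62572, 0)  len=0.3525

Chained into 2 loop(s):
  loop 1: 6 segments, perimeter = 3.5334
  loop 2: 6 segments, perimeter = 3.5334
Total perimeter = 7.067

loops=2 perimeter=7.067


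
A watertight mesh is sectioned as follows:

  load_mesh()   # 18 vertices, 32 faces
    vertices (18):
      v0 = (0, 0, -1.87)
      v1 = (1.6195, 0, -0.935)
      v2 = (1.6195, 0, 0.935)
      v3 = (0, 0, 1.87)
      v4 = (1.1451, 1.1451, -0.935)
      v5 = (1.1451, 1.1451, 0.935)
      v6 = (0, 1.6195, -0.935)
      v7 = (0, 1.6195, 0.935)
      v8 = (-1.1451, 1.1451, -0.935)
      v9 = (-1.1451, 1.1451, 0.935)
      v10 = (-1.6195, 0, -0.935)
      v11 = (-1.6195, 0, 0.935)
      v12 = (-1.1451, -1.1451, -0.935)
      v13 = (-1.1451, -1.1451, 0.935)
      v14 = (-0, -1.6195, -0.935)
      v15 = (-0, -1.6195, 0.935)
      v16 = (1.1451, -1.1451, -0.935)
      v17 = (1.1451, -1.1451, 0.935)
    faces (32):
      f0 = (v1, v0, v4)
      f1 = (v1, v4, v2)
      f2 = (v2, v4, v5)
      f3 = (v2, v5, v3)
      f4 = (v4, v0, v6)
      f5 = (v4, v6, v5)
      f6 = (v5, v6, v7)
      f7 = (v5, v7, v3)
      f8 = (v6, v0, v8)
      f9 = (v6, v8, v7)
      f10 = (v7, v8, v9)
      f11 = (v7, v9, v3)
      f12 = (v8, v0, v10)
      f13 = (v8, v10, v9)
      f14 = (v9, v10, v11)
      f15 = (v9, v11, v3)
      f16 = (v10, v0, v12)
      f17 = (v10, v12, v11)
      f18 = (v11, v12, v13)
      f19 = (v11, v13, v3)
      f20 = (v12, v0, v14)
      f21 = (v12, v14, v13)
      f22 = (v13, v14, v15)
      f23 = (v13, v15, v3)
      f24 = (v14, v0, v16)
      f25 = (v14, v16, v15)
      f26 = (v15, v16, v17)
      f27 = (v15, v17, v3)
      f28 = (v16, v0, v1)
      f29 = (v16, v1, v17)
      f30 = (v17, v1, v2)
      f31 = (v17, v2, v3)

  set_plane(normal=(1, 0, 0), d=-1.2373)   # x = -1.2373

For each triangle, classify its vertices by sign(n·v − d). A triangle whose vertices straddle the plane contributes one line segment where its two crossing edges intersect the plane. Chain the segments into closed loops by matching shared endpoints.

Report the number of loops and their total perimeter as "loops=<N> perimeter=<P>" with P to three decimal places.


Straddling triangles (8 of 32):
  (v8,v0,v10) [++-] → (-1.2373, 0, -1.15566)–(-1.2373, 0.922549, -0.935)  len=0.9486
  (v8,v10,v9) [+-+] → (-1.2373, 0.922549, -0.935)–(-1.2373, 0.922549, 0.571564)  len=1.5066
  (v9,v10,v11) [+--] → (-1.2373, 0.922549, 0.571564)–(-1.2373, 0.922549, 0.935)  len=0.3634
  (v9,v11,v3) [+-+] → (-1.2373, 0.922549, 0.935)–(-1.2373, 0, 1.15566)  len=0.9486
  (v10,v0,v12) [-++] → (-1.2373, 0, -1.15566)–(-1.2373, -0.922549, -0.935)  len=0.9486
  (v10,v12,v11) [-+-] → (-1.2373, -0.922549, -0.935)–(-1.2373, -0.922549, -0.571564)  len=0.3634
  (v11,v12,v13) [-++] → (-1.2373, -0.922549, -0.571564)–(-1.2373, -0.922549, 0.935)  len=1.5066
  (v11,v13,v3) [-++] → (-1.2373, -0.922549, 0.935)–(-1.2373, 0, 1.15566)  len=0.9486

Chained into 1 loop(s):
  loop 1: 8 segments, perimeter = 7.5343
Total perimeter = 7.534

loops=1 perimeter=7.534


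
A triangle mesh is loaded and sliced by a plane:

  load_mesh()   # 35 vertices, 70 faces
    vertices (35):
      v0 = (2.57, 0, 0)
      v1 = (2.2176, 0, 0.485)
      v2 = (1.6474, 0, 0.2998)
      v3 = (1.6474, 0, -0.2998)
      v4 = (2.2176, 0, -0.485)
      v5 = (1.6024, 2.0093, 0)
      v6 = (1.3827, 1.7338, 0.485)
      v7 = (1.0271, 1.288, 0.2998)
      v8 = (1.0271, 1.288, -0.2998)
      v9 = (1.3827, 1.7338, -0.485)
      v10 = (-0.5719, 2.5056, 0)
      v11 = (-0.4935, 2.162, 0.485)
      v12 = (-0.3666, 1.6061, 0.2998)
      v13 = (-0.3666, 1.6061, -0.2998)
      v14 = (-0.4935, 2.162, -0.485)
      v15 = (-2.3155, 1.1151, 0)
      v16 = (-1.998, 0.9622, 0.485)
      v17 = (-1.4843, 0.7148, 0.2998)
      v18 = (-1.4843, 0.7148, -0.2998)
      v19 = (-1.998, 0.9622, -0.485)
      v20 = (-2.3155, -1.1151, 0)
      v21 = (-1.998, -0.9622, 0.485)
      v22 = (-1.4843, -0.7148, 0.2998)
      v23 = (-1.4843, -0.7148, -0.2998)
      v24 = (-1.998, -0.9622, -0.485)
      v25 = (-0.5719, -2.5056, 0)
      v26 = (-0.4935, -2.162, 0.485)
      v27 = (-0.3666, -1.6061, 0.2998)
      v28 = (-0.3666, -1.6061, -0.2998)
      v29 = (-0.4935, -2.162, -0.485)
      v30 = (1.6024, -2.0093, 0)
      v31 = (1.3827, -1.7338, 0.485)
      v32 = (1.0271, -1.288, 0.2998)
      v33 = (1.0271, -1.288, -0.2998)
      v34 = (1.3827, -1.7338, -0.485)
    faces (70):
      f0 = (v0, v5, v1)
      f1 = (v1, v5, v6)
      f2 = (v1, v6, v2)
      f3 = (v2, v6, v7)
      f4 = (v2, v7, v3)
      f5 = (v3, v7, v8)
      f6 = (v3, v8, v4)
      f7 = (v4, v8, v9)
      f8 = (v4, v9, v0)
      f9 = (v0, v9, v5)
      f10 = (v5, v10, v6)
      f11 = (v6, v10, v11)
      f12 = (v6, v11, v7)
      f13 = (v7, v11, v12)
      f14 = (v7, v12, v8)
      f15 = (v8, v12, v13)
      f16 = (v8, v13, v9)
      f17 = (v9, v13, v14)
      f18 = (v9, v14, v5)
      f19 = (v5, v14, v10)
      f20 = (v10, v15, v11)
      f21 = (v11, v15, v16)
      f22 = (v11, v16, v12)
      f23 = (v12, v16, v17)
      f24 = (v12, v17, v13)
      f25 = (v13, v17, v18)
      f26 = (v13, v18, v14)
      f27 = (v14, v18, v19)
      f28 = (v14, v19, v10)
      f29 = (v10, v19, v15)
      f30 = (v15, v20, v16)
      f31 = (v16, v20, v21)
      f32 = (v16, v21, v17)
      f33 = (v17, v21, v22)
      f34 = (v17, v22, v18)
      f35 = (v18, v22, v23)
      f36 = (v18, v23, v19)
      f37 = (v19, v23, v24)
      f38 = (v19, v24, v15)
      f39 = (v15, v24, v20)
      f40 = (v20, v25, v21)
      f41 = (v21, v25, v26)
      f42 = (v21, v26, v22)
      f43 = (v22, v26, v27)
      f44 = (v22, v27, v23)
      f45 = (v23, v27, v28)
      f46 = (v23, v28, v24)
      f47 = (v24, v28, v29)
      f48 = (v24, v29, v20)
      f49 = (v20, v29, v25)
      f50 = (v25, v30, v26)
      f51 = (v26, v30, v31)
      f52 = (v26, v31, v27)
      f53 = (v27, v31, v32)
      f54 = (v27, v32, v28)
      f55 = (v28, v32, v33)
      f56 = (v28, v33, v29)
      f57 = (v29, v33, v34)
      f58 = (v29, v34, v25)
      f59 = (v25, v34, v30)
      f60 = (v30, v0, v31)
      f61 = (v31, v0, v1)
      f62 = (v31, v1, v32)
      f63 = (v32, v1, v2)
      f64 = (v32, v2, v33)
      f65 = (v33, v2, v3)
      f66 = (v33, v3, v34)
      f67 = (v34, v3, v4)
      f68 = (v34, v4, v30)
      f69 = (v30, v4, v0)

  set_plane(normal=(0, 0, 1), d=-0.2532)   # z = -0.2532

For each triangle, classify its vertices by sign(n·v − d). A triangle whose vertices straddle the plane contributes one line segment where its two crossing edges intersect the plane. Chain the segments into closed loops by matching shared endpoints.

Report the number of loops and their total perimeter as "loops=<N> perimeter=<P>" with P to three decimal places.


loops=2 perimeter=24.501

Straddling triangles (28 of 70):
  (v2,v7,v3) [++-] → (1.59919, 0.100101, -0.2532)–(1.6474, 0, -0.2532)  len=0.1111
  (v3,v7,v8) [-+-] → (1.59919, 0.100101, -0.2532)–(1.0271, 1.288, -0.2532)  len=1.3185
  (v4,v9,v0) [--+] → (1.95016, 0.905151, -0.2532)–(2.38603, 0, -0.2532)  len=1.0046
  (v0,v9,v5) [+-+] → (1.95016, 0.905151, -0.2532)–(1.4877, 1.86547, -0.2532)  len=1.0659
  (v7,v12,v8) [++-] → (0.918784, 1.31272, -0.2532)–(1.0271, 1.288, -0.2532)  len=0.1111
  (v8,v12,v13) [-+-] → (0.918784, 1.31272, -0.2532)–(-0.3666, 1.6061, -0.2532)  len=1.3184
  (v9,v14,v5) [--+] → (0.508211, 2.08902, -0.2532)–(1.4877, 1.86547, -0.2532)  len=1.0047
  (v5,v14,v10) [+-+] → (0.508211, 2.08902, -0.2532)–(-0.53097, 2.32622, -0.2532)  len=1.0659
  (v12,v17,v13) [++-] → (-0.453466, 1.53683, -0.2532)–(-0.3666, 1.6061, -0.2532)  len=0.1111
  (v13,v17,v18) [-+-] → (-0.453466, 1.53683, -0.2532)–(-1.4843, 0.7148, -0.2532)  len=1.3185
  (v14,v19,v10) [--+] → (-1.31641, 1.69985, -0.2532)–(-0.53097, 2.32622, -0.2532)  len=1.0046
  (v10,v19,v15) [+-+] → (-1.31641, 1.69985, -0.2532)–(-2.14975, 1.03528, -0.2532)  len=1.0659
  (v17,v22,v18) [++-] → (-1.4843, 0.603694, -0.2532)–(-1.4843, 0.7148, -0.2532)  len=0.1111
  (v18,v22,v23) [-+-] → (-1.4843, 0.603694, -0.2532)–(-1.4843, -0.7148, -0.2532)  len=1.3185
  (v19,v24,v15) [--+] → (-2.14975, 0.0306209, -0.2532)–(-2.14975, 1.03528, -0.2532)  len=1.0047
  (v15,v24,v20) [+-+] → (-2.14975, 0.0306209, -0.2532)–(-2.14975, -1.03528, -0.2532)  len=1.0659
  (v22,v27,v23) [++-] → (-1.39743, -0.78407, -0.2532)–(-1.4843, -0.7148, -0.2532)  len=0.1111
  (v23,v27,v28) [-+-] → (-1.39743, -0.78407, -0.2532)–(-0.3666, -1.6061, -0.2532)  len=1.3185
  (v24,v29,v20) [--+] → (-1.3643, -1.66165, -0.2532)–(-2.14975, -1.03528, -0.2532)  len=1.0046
  (v20,v29,v25) [+-+] → (-1.3643, -1.66165, -0.2532)–(-0.53097, -2.32622, -0.2532)  len=1.0659
  (v27,v32,v28) [++-] → (-0.258284, -1.58138, -0.2532)–(-0.3666, -1.6061, -0.2532)  len=0.1111
  (v28,v32,v33) [-+-] → (-0.258284, -1.58138, -0.2532)–(1.0271, -1.288, -0.2532)  len=1.3184
  (v29,v34,v25) [--+] → (0.448522, -2.10267, -0.2532)–(-0.53097, -2.32622, -0.2532)  len=1.0047
  (v25,v34,v30) [+-+] → (0.448522, -2.10267, -0.2532)–(1.4877, -1.86547, -0.2532)  len=1.0659
  (v32,v2,v33) [++-] → (1.07531, -1.1879, -0.2532)–(1.0271, -1.288, -0.2532)  len=0.1111
  (v33,v2,v3) [-+-] → (1.07531, -1.1879, -0.2532)–(1.6474, 0, -0.2532)  len=1.3185
  (v34,v4,v30) [--+] → (1.92357, -0.960321, -0.2532)–(1.4877, -1.86547, -0.2532)  len=1.0046
  (v30,v4,v0) [+-+] → (1.92357, -0.960321, -0.2532)–(2.38603, 0, -0.2532)  len=1.0659

Chained into 2 loop(s):
  loop 1: 14 segments, perimeter = 10.0070
  loop 2: 14 segments, perimeter = 14.4937
Total perimeter = 24.501


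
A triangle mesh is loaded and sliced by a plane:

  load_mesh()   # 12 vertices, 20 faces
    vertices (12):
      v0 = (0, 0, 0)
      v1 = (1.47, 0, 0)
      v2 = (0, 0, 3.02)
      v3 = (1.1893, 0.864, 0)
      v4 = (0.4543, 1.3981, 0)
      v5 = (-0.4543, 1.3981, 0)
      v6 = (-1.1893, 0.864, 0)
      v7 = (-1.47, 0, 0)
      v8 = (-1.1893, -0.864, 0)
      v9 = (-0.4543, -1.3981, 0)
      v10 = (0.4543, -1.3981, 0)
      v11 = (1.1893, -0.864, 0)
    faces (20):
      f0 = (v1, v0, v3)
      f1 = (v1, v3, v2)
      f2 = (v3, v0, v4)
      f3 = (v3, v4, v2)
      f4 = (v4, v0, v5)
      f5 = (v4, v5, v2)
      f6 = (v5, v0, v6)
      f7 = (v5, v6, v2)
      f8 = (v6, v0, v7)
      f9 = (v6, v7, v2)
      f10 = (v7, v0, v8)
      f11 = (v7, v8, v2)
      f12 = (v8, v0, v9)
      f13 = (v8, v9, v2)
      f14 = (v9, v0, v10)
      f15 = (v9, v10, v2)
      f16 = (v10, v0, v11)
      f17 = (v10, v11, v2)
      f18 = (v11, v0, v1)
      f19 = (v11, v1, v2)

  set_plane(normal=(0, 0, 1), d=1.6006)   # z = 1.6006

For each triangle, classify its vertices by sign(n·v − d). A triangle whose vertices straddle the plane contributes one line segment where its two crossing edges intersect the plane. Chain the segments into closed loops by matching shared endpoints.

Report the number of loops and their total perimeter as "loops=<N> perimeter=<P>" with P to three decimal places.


loops=1 perimeter=4.270

Straddling triangles (10 of 20):
  (v1,v3,v2) [--+] → (0.558971, 0.40608, 1.6006)–(0.6909, 0, 1.6006)  len=0.4270
  (v3,v4,v2) [--+] → (0.213521, 0.657107, 1.6006)–(0.558971, 0.40608, 1.6006)  len=0.4270
  (v4,v5,v2) [--+] → (-0.213521, 0.657107, 1.6006)–(0.213521, 0.657107, 1.6006)  len=0.4270
  (v5,v6,v2) [--+] → (-0.558971, 0.40608, 1.6006)–(-0.213521, 0.657107, 1.6006)  len=0.4270
  (v6,v7,v2) [--+] → (-0.6909, 0, 1.6006)–(-0.558971, 0.40608, 1.6006)  len=0.4270
  (v7,v8,v2) [--+] → (-0.558971, -0.40608, 1.6006)–(-0.6909, 0, 1.6006)  len=0.4270
  (v8,v9,v2) [--+] → (-0.213521, -0.657107, 1.6006)–(-0.558971, -0.40608, 1.6006)  len=0.4270
  (v9,v10,v2) [--+] → (0.213521, -0.657107, 1.6006)–(-0.213521, -0.657107, 1.6006)  len=0.4270
  (v10,v11,v2) [--+] → (0.558971, -0.40608, 1.6006)–(0.213521, -0.657107, 1.6006)  len=0.4270
  (v11,v1,v2) [--+] → (0.6909, 0, 1.6006)–(0.558971, -0.40608, 1.6006)  len=0.4270

Chained into 1 loop(s):
  loop 1: 10 segments, perimeter = 4.2701
Total perimeter = 4.270


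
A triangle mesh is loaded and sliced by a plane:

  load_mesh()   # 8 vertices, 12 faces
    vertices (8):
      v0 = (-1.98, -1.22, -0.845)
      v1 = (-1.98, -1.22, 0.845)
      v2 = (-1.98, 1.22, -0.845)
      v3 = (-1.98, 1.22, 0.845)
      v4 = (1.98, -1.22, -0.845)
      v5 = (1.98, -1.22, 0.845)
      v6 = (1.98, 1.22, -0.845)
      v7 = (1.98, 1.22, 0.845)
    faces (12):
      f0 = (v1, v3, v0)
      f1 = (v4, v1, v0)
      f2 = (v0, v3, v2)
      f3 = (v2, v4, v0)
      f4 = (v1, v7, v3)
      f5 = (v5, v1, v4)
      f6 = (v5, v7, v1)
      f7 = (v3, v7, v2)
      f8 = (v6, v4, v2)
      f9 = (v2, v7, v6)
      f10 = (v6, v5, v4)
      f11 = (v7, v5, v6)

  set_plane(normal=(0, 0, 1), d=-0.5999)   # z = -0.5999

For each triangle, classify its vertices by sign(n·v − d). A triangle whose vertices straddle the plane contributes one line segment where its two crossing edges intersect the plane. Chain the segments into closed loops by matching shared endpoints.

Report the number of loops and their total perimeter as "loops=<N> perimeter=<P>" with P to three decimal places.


Straddling triangles (8 of 12):
  (v1,v3,v0) [++-] → (-1.98, -0.866128, -0.5999)–(-1.98, -1.22, -0.5999)  len=0.3539
  (v4,v1,v0) [-+-] → (1.40568, -1.22, -0.5999)–(-1.98, -1.22, -0.5999)  len=3.3857
  (v0,v3,v2) [-+-] → (-1.98, -0.866128, -0.5999)–(-1.98, 1.22, -0.5999)  len=2.0861
  (v5,v1,v4) [++-] → (1.40568, -1.22, -0.5999)–(1.98, -1.22, -0.5999)  len=0.5743
  (v3,v7,v2) [++-] → (-1.40568, 1.22, -0.5999)–(-1.98, 1.22, -0.5999)  len=0.5743
  (v2,v7,v6) [-+-] → (-1.40568, 1.22, -0.5999)–(1.98, 1.22, -0.5999)  len=3.3857
  (v6,v5,v4) [-+-] → (1.98, 0.866128, -0.5999)–(1.98, -1.22, -0.5999)  len=2.0861
  (v7,v5,v6) [++-] → (1.98, 0.866128, -0.5999)–(1.98, 1.22, -0.5999)  len=0.3539

Chained into 1 loop(s):
  loop 1: 8 segments, perimeter = 12.8000
Total perimeter = 12.800

loops=1 perimeter=12.800


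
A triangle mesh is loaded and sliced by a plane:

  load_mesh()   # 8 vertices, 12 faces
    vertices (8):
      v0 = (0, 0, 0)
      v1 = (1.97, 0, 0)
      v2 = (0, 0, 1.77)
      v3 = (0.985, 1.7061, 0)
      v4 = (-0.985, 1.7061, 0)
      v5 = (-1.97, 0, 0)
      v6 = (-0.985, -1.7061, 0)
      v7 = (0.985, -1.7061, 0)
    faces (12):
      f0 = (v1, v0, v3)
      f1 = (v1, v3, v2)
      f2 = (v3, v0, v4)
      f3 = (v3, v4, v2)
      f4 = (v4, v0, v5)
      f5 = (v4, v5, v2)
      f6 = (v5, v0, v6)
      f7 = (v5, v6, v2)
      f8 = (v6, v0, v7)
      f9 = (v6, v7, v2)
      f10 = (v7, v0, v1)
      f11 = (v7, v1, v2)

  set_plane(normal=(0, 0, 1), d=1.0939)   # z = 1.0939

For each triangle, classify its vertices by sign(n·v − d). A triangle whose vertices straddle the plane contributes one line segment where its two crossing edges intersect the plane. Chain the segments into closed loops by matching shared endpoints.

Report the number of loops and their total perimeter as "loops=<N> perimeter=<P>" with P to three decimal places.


Straddling triangles (6 of 12):
  (v1,v3,v2) [--+] → (0.376248, 0.651692, 1.0939)–(0.752495, 0, 1.0939)  len=0.7525
  (v3,v4,v2) [--+] → (-0.376248, 0.651692, 1.0939)–(0.376248, 0.651692, 1.0939)  len=0.7525
  (v4,v5,v2) [--+] → (-0.752495, 0, 1.0939)–(-0.376248, 0.651692, 1.0939)  len=0.7525
  (v5,v6,v2) [--+] → (-0.376248, -0.651692, 1.0939)–(-0.752495, 0, 1.0939)  len=0.7525
  (v6,v7,v2) [--+] → (0.376248, -0.651692, 1.0939)–(-0.376248, -0.651692, 1.0939)  len=0.7525
  (v7,v1,v2) [--+] → (0.752495, 0, 1.0939)–(0.376248, -0.651692, 1.0939)  len=0.7525

Chained into 1 loop(s):
  loop 1: 6 segments, perimeter = 4.5150
Total perimeter = 4.515

loops=1 perimeter=4.515


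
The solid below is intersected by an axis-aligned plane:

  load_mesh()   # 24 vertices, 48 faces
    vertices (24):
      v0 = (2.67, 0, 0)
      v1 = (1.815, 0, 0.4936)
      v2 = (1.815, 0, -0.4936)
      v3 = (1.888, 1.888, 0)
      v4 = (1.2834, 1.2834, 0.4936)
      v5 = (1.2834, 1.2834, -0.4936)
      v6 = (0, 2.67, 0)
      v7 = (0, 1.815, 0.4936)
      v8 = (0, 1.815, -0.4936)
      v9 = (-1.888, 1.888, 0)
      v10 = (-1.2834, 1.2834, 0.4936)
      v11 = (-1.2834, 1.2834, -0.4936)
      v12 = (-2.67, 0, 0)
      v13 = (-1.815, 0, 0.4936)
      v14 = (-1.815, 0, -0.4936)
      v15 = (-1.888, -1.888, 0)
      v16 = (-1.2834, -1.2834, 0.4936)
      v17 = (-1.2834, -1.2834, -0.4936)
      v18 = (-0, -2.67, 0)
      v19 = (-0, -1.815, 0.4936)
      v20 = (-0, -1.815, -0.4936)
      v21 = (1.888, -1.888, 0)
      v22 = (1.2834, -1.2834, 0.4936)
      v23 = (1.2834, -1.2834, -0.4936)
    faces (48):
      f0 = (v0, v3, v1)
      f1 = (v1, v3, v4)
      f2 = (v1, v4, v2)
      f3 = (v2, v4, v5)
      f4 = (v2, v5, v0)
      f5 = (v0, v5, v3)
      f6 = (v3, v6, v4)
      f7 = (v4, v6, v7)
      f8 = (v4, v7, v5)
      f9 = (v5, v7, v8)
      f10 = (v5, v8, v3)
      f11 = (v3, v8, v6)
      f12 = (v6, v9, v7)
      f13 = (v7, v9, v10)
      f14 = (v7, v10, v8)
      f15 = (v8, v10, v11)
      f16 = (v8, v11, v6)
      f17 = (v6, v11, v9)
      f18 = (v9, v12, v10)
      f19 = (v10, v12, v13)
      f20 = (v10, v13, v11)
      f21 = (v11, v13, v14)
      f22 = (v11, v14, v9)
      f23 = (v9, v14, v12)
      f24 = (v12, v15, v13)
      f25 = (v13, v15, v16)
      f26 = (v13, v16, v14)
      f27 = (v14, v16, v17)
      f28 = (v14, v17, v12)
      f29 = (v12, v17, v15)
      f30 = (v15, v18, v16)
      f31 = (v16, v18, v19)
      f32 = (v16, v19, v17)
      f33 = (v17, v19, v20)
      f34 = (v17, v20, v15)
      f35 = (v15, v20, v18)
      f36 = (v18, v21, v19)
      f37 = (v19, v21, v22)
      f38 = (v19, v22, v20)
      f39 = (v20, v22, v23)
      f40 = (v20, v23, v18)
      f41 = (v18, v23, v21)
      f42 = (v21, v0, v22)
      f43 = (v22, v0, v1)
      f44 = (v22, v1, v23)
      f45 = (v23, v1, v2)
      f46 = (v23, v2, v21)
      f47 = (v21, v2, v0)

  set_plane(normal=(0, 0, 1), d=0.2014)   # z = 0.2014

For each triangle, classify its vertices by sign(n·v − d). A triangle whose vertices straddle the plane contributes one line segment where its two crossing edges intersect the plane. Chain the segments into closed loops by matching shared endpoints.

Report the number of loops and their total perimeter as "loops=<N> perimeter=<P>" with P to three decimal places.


Straddling triangles (32 of 48):
  (v0,v3,v1) [--+] → (1.85821, 1.11765, 0.2014)–(2.32114, 0, 0.2014)  len=1.2097
  (v1,v3,v4) [+-+] → (1.85821, 1.11765, 0.2014)–(1.64131, 1.64131, 0.2014)  len=0.5668
  (v1,v4,v2) [++-] → (1.44075, 0.903528, 0.2014)–(1.815, 0, 0.2014)  len=0.9780
  (v2,v4,v5) [-+-] → (1.44075, 0.903528, 0.2014)–(1.2834, 1.2834, 0.2014)  len=0.4112
  (v3,v6,v4) [--+] → (0.523656, 2.10424, 0.2014)–(1.64131, 1.64131, 0.2014)  len=1.2097
  (v4,v6,v7) [+-+] → (0.523656, 2.10424, 0.2014)–(0, 2.32114, 0.2014)  len=0.5668
  (v4,v7,v5) [++-] → (0.379872, 1.65765, 0.2014)–(1.2834, 1.2834, 0.2014)  len=0.9780
  (v5,v7,v8) [-+-] → (0.379872, 1.65765, 0.2014)–(0, 1.815, 0.2014)  len=0.4112
  (v6,v9,v7) [--+] → (-1.11765, 1.85821, 0.2014)–(0, 2.32114, 0.2014)  len=1.2097
  (v7,v9,v10) [+-+] → (-1.11765, 1.85821, 0.2014)–(-1.64131, 1.64131, 0.2014)  len=0.5668
  (v7,v10,v8) [++-] → (-0.903528, 1.44075, 0.2014)–(0, 1.815, 0.2014)  len=0.9780
  (v8,v10,v11) [-+-] → (-0.903528, 1.44075, 0.2014)–(-1.2834, 1.2834, 0.2014)  len=0.4112
  (v9,v12,v10) [--+] → (-2.10424, 0.523656, 0.2014)–(-1.64131, 1.64131, 0.2014)  len=1.2097
  (v10,v12,v13) [+-+] → (-2.10424, 0.523656, 0.2014)–(-2.32114, 0, 0.2014)  len=0.5668
  (v10,v13,v11) [++-] → (-1.65765, 0.379872, 0.2014)–(-1.2834, 1.2834, 0.2014)  len=0.9780
  (v11,v13,v14) [-+-] → (-1.65765, 0.379872, 0.2014)–(-1.815, 0, 0.2014)  len=0.4112
  (v12,v15,v13) [--+] → (-1.85821, -1.11765, 0.2014)–(-2.32114, 0, 0.2014)  len=1.2097
  (v13,v15,v16) [+-+] → (-1.85821, -1.11765, 0.2014)–(-1.64131, -1.64131, 0.2014)  len=0.5668
  (v13,v16,v14) [++-] → (-1.44075, -0.903528, 0.2014)–(-1.815, 0, 0.2014)  len=0.9780
  (v14,v16,v17) [-+-] → (-1.44075, -0.903528, 0.2014)–(-1.2834, -1.2834, 0.2014)  len=0.4112
  (v15,v18,v16) [--+] → (-0.523656, -2.10424, 0.2014)–(-1.64131, -1.64131, 0.2014)  len=1.2097
  (v16,v18,v19) [+-+] → (-0.523656, -2.10424, 0.2014)–(0, -2.32114, 0.2014)  len=0.5668
  (v16,v19,v17) [++-] → (-0.379872, -1.65765, 0.2014)–(-1.2834, -1.2834, 0.2014)  len=0.9780
  (v17,v19,v20) [-+-] → (-0.379872, -1.65765, 0.2014)–(0, -1.815, 0.2014)  len=0.4112
  (v18,v21,v19) [--+] → (1.11765, -1.85821, 0.2014)–(0, -2.32114, 0.2014)  len=1.2097
  (v19,v21,v22) [+-+] → (1.11765, -1.85821, 0.2014)–(1.64131, -1.64131, 0.2014)  len=0.5668
  (v19,v22,v20) [++-] → (0.903528, -1.44075, 0.2014)–(0, -1.815, 0.2014)  len=0.9780
  (v20,v22,v23) [-+-] → (0.903528, -1.44075, 0.2014)–(1.2834, -1.2834, 0.2014)  len=0.4112
  (v21,v0,v22) [--+] → (2.10424, -0.523656, 0.2014)–(1.64131, -1.64131, 0.2014)  len=1.2097
  (v22,v0,v1) [+-+] → (2.10424, -0.523656, 0.2014)–(2.32114, 0, 0.2014)  len=0.5668
  (v22,v1,v23) [++-] → (1.65765, -0.379872, 0.2014)–(1.2834, -1.2834, 0.2014)  len=0.9780
  (v23,v1,v2) [-+-] → (1.65765, -0.379872, 0.2014)–(1.815, 0, 0.2014)  len=0.4112

Chained into 2 loop(s):
  loop 1: 16 segments, perimeter = 14.2123
  loop 2: 16 segments, perimeter = 11.1131
Total perimeter = 25.325

loops=2 perimeter=25.325


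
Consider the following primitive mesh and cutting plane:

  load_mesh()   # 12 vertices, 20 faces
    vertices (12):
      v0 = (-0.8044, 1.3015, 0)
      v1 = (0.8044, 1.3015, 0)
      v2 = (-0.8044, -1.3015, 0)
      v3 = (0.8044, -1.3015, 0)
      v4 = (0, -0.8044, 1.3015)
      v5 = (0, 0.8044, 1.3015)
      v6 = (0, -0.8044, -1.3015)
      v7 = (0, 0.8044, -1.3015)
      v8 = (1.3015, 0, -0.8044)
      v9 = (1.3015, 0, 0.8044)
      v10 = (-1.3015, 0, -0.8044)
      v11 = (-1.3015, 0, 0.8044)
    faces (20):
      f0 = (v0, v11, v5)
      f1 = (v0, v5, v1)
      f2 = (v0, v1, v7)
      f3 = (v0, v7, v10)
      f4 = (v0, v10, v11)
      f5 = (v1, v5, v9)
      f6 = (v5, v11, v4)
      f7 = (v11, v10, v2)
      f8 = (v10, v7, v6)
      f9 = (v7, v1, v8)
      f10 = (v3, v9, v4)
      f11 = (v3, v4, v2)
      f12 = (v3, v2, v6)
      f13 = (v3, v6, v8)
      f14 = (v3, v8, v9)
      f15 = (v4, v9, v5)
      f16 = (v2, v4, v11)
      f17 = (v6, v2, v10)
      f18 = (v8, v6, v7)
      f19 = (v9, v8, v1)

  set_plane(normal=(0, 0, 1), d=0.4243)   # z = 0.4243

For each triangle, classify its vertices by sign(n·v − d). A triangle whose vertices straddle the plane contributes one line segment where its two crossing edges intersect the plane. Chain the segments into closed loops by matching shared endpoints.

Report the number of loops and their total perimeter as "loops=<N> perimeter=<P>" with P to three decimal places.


Straddling triangles (10 of 20):
  (v0,v11,v5) [-++] → (-1.06661, 0.614993, 0.4243)–(-0.542159, 1.13944, 0.4243)  len=0.7417
  (v0,v5,v1) [-+-] → (-0.542159, 1.13944, 0.4243)–(0.542159, 1.13944, 0.4243)  len=1.0843
  (v0,v10,v11) [--+] → (-1.3015, 0, 0.4243)–(-1.06661, 0.614993, 0.4243)  len=0.6583
  (v1,v5,v9) [-++] → (0.542159, 1.13944, 0.4243)–(1.06661, 0.614993, 0.4243)  len=0.7417
  (v11,v10,v2) [+--] → (-1.3015, 0, 0.4243)–(-1.06661, -0.614993, 0.4243)  len=0.6583
  (v3,v9,v4) [-++] → (1.06661, -0.614993, 0.4243)–(0.542159, -1.13944, 0.4243)  len=0.7417
  (v3,v4,v2) [-+-] → (0.542159, -1.13944, 0.4243)–(-0.542159, -1.13944, 0.4243)  len=1.0843
  (v3,v8,v9) [--+] → (1.3015, 0, 0.4243)–(1.06661, -0.614993, 0.4243)  len=0.6583
  (v2,v4,v11) [-++] → (-0.542159, -1.13944, 0.4243)–(-1.06661, -0.614993, 0.4243)  len=0.7417
  (v9,v8,v1) [+--] → (1.3015, 0, 0.4243)–(1.06661, 0.614993, 0.4243)  len=0.6583

Chained into 1 loop(s):
  loop 1: 10 segments, perimeter = 7.7687
Total perimeter = 7.769

loops=1 perimeter=7.769


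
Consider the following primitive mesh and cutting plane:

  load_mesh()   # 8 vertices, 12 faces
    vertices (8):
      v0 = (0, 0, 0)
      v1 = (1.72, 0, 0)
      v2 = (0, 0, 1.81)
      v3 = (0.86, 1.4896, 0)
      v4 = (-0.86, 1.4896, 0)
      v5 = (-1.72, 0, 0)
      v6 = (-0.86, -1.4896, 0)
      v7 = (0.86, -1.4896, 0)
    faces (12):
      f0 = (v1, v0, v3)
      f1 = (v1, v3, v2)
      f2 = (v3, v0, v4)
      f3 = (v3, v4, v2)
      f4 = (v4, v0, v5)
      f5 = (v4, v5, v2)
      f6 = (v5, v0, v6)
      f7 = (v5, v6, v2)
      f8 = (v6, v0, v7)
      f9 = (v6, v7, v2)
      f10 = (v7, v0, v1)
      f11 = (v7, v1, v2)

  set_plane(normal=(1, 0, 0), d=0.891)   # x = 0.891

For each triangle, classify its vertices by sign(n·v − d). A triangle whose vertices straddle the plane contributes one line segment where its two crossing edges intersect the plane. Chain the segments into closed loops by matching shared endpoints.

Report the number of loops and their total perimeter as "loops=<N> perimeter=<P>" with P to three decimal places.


Straddling triangles (4 of 12):
  (v1,v0,v3) [+--] → (0.891, 0, 0)–(0.891, 1.43591, 0)  len=1.4359
  (v1,v3,v2) [+--] → (0.891, 1.43591, 0)–(0.891, 0, 0.872378)  len=1.6801
  (v7,v0,v1) [--+] → (0.891, 0, 0)–(0.891, -1.43591, 0)  len=1.4359
  (v7,v1,v2) [-+-] → (0.891, -1.43591, 0)–(0.891, 0, 0.872378)  len=1.6801

Chained into 1 loop(s):
  loop 1: 4 segments, perimeter = 6.2321
Total perimeter = 6.232

loops=1 perimeter=6.232


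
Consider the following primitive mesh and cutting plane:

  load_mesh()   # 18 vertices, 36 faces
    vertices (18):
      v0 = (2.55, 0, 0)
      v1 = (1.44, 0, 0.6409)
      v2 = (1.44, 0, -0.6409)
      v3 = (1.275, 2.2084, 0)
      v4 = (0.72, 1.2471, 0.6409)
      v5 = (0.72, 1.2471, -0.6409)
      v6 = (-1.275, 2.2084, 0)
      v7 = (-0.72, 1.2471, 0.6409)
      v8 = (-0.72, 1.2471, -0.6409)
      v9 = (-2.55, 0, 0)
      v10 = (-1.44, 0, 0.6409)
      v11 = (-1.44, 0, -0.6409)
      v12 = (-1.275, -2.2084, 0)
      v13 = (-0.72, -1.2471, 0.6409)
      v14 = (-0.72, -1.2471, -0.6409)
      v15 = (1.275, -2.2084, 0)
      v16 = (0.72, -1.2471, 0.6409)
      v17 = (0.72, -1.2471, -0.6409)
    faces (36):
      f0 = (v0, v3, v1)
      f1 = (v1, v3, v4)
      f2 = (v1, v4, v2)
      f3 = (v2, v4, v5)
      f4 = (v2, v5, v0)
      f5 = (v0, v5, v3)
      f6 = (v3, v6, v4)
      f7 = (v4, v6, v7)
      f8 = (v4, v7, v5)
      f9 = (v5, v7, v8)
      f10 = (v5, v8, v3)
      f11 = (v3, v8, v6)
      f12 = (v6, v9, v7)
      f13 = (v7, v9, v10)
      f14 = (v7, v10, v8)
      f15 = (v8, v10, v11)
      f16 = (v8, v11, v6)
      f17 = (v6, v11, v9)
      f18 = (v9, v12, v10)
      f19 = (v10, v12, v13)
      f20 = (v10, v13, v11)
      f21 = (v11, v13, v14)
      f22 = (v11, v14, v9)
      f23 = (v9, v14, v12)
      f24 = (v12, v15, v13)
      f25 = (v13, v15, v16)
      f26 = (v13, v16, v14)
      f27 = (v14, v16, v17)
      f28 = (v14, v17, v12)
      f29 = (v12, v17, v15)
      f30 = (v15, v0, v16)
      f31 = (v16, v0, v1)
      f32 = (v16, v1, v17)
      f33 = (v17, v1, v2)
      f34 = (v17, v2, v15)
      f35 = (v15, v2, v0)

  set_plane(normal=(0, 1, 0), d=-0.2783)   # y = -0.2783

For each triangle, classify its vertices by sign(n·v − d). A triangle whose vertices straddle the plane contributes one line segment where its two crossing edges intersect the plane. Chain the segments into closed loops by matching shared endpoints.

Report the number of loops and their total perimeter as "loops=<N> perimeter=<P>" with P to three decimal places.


Straddling triangles (12 of 36):
  (v9,v12,v10) [+-+] → (-2.38933, -0.2783, 0)–(-1.41921, -0.2783, 0.560135)  len=1.1202
  (v10,v12,v13) [+--] → (-1.41921, -0.2783, 0.560135)–(-1.27933, -0.2783, 0.6409)  len=0.1615
  (v10,v13,v11) [+-+] → (-1.27933, -0.2783, 0.6409)–(-1.27933, -0.2783, -0.354856)  len=0.9958
  (v11,v13,v14) [+--] → (-1.27933, -0.2783, -0.354856)–(-1.27933, -0.2783, -0.6409)  len=0.2860
  (v11,v14,v9) [+-+] → (-1.27933, -0.2783, -0.6409)–(-2.14162, -0.2783, -0.143022)  len=0.9957
  (v9,v14,v12) [+--] → (-2.14162, -0.2783, -0.143022)–(-2.38933, -0.2783, 0)  len=0.2860
  (v15,v0,v16) [-+-] → (2.38933, -0.2783, 0)–(2.14162, -0.2783, 0.143022)  len=0.2860
  (v16,v0,v1) [-++] → (2.14162, -0.2783, 0.143022)–(1.27933, -0.2783, 0.6409)  len=0.9957
  (v16,v1,v17) [-+-] → (1.27933, -0.2783, 0.6409)–(1.27933, -0.2783, 0.354856)  len=0.2860
  (v17,v1,v2) [-++] → (1.27933, -0.2783, 0.354856)–(1.27933, -0.2783, -0.6409)  len=0.9958
  (v17,v2,v15) [-+-] → (1.27933, -0.2783, -0.6409)–(1.41921, -0.2783, -0.560135)  len=0.1615
  (v15,v2,v0) [-++] → (1.41921, -0.2783, -0.560135)–(2.38933, -0.2783, 0)  len=1.1202

Chained into 2 loop(s):
  loop 1: 6 segments, perimeter = 3.8453
  loop 2: 6 segments, perimeter = 3.8453
Total perimeter = 7.691

loops=2 perimeter=7.691


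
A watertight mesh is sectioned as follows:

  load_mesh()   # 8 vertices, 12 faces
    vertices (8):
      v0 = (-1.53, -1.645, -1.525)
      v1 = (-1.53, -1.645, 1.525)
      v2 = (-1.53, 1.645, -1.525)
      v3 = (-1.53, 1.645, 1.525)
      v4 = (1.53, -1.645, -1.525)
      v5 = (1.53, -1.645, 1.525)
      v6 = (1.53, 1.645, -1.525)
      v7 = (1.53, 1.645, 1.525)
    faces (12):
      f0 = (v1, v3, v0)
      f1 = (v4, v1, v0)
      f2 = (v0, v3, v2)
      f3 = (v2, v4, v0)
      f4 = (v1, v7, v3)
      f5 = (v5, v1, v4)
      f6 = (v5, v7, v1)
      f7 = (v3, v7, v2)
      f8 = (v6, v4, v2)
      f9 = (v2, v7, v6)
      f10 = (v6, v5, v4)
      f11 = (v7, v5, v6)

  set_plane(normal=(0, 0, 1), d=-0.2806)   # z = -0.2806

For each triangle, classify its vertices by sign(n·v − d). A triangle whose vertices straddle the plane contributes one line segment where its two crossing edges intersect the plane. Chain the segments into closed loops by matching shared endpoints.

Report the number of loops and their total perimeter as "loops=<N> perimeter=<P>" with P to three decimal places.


Straddling triangles (8 of 12):
  (v1,v3,v0) [++-] → (-1.53, -0.30268, -0.2806)–(-1.53, -1.645, -0.2806)  len=1.3423
  (v4,v1,v0) [-+-] → (0.28152, -1.645, -0.2806)–(-1.53, -1.645, -0.2806)  len=1.8115
  (v0,v3,v2) [-+-] → (-1.53, -0.30268, -0.2806)–(-1.53, 1.645, -0.2806)  len=1.9477
  (v5,v1,v4) [++-] → (0.28152, -1.645, -0.2806)–(1.53, -1.645, -0.2806)  len=1.2485
  (v3,v7,v2) [++-] → (-0.28152, 1.645, -0.2806)–(-1.53, 1.645, -0.2806)  len=1.2485
  (v2,v7,v6) [-+-] → (-0.28152, 1.645, -0.2806)–(1.53, 1.645, -0.2806)  len=1.8115
  (v6,v5,v4) [-+-] → (1.53, 0.30268, -0.2806)–(1.53, -1.645, -0.2806)  len=1.9477
  (v7,v5,v6) [++-] → (1.53, 0.30268, -0.2806)–(1.53, 1.645, -0.2806)  len=1.3423

Chained into 1 loop(s):
  loop 1: 8 segments, perimeter = 12.7000
Total perimeter = 12.700

loops=1 perimeter=12.700


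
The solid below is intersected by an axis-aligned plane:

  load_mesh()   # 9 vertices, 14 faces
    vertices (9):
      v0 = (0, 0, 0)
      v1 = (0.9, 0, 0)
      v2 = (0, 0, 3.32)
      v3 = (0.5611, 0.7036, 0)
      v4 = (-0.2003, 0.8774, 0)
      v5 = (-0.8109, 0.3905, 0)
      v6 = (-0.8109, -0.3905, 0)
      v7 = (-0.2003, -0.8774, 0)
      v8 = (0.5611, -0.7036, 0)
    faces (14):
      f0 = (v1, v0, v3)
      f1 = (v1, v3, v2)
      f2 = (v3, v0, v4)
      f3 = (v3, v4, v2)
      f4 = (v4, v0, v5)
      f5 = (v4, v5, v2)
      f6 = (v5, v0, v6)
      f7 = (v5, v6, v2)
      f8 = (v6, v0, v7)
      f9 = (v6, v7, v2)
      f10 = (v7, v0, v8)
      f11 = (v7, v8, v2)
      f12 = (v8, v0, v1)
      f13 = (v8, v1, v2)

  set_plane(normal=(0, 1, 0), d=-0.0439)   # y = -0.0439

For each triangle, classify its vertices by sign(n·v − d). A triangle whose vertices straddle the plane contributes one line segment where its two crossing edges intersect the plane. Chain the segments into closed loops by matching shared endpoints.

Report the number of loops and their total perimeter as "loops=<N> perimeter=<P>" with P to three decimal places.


loops=1 perimeter=8.232

Straddling triangles (8 of 14):
  (v5,v0,v6) [++-] → (-0.0911614, -0.0439, 0)–(-0.8109, -0.0439, 0)  len=0.7197
  (v5,v6,v2) [+-+] → (-0.8109, -0.0439, 0)–(-0.0911614, -0.0439, 2.94677)  len=3.0334
  (v6,v0,v7) [-+-] → (-0.0911614, -0.0439, 0)–(-0.0100218, -0.0439, 0)  len=0.0811
  (v6,v7,v2) [--+] → (-0.0100218, -0.0439, 3.15389)–(-0.0911614, -0.0439, 2.94677)  len=0.2224
  (v7,v0,v8) [-+-] → (-0.0100218, -0.0439, 0)–(0.0350089, -0.0439, 0)  len=0.0450
  (v7,v8,v2) [--+] → (0.0350089, -0.0439, 3.11285)–(-0.0100218, -0.0439, 3.15389)  len=0.0609
  (v8,v0,v1) [-++] → (0.0350089, -0.0439, 0)–(0.878855, -0.0439, 0)  len=0.8438
  (v8,v1,v2) [-++] → (0.878855, -0.0439, 0)–(0.0350089, -0.0439, 3.11285)  len=3.2252

Chained into 1 loop(s):
  loop 1: 8 segments, perimeter = 8.2317
Total perimeter = 8.232
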